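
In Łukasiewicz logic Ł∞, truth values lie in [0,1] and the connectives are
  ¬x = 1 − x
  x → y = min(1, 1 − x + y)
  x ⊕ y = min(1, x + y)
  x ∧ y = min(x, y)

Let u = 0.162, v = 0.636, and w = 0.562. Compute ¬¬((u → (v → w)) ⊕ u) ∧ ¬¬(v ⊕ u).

0.798

v → w = min(1, 1 − 0.636 + 0.562) = min(1, 0.926) = 0.926
u → (v → w) = min(1, 1 − 0.162 + 0.926) = min(1, 1.764) = 1.000
(u → (v → w)) ⊕ u = min(1, 1.000 + 0.162) = min(1, 1.162) = 1.000
¬((u → (v → w)) ⊕ u) = 1 − 1.000 = 0.000
¬¬((u → (v → w)) ⊕ u) = 1 − 0.000 = 1.000
v ⊕ u = min(1, 0.636 + 0.162) = min(1, 0.798) = 0.798
¬(v ⊕ u) = 1 − 0.798 = 0.202
¬¬(v ⊕ u) = 1 − 0.202 = 0.798
¬¬((u → (v → w)) ⊕ u) ∧ ¬¬(v ⊕ u) = min(1.000, 0.798) = 0.798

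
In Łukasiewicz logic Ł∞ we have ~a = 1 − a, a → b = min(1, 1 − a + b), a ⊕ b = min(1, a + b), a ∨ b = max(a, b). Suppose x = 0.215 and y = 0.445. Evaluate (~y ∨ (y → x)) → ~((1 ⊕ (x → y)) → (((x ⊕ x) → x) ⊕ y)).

~y = 1 − 0.445 = 0.555
y → x = min(1, 1 − 0.445 + 0.215) = min(1, 0.770) = 0.770
~y ∨ (y → x) = max(0.555, 0.770) = 0.770
x → y = min(1, 1 − 0.215 + 0.445) = min(1, 1.230) = 1.000
1 ⊕ (x → y) = min(1, 1.000 + 1.000) = min(1, 2.000) = 1.000
x ⊕ x = min(1, 0.215 + 0.215) = min(1, 0.430) = 0.430
(x ⊕ x) → x = min(1, 1 − 0.430 + 0.215) = min(1, 0.785) = 0.785
((x ⊕ x) → x) ⊕ y = min(1, 0.785 + 0.445) = min(1, 1.230) = 1.000
(1 ⊕ (x → y)) → (((x ⊕ x) → x) ⊕ y) = min(1, 1 − 1.000 + 1.000) = min(1, 1.000) = 1.000
~((1 ⊕ (x → y)) → (((x ⊕ x) → x) ⊕ y)) = 1 − 1.000 = 0.000
(~y ∨ (y → x)) → ~((1 ⊕ (x → y)) → (((x ⊕ x) → x) ⊕ y)) = min(1, 1 − 0.770 + 0.000) = min(1, 0.230) = 0.230

0.230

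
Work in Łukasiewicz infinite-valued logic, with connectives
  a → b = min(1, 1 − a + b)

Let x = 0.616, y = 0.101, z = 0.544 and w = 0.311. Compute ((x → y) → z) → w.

0.311

x → y = min(1, 1 − 0.616 + 0.101) = min(1, 0.485) = 0.485
(x → y) → z = min(1, 1 − 0.485 + 0.544) = min(1, 1.059) = 1.000
((x → y) → z) → w = min(1, 1 − 1.000 + 0.311) = min(1, 0.311) = 0.311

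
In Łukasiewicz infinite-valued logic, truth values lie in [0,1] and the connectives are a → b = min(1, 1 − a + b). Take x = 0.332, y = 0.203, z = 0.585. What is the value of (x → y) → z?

0.714

x → y = min(1, 1 − 0.332 + 0.203) = min(1, 0.871) = 0.871
(x → y) → z = min(1, 1 − 0.871 + 0.585) = min(1, 0.714) = 0.714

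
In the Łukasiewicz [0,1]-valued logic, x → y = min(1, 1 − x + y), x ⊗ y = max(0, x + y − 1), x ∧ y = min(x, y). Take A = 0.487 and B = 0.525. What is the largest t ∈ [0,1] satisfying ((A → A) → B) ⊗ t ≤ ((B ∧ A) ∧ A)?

A → A = min(1, 1 − 0.487 + 0.487) = min(1, 1.000) = 1.000
(A → A) → B = min(1, 1 − 1.000 + 0.525) = min(1, 0.525) = 0.525
So the left factor is (A → A) → B = 0.525.
B ∧ A = min(0.525, 0.487) = 0.487
(B ∧ A) ∧ A = min(0.487, 0.487) = 0.487
So the right-hand bound is (B ∧ A) ∧ A = 0.487.
The residuum of the Łukasiewicz t-norm gives the supremum: min(1, 1 − 0.525 + 0.487).
1 − 0.525 + 0.487 = 0.962, so t = min(1, 0.962) = 0.962.
Check: 0.525 ⊗ 0.962 = max(0, 0.487) = 0.487 ≤ 0.487.

0.962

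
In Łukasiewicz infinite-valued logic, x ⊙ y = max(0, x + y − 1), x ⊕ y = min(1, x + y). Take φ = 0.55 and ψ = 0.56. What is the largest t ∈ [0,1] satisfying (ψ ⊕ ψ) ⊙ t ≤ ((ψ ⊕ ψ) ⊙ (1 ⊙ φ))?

0.55

ψ ⊕ ψ = min(1, 0.56 + 0.56) = min(1, 1.12) = 1.00
So the left factor is ψ ⊕ ψ = 1.00.
1 ⊙ φ = max(0, 1.00 + 0.55 − 1) = max(0, 0.55) = 0.55
(ψ ⊕ ψ) ⊙ (1 ⊙ φ) = max(0, 1.00 + 0.55 − 1) = max(0, 0.55) = 0.55
So the right-hand bound is (ψ ⊕ ψ) ⊙ (1 ⊙ φ) = 0.55.
The residuum of the Łukasiewicz t-norm gives the supremum: min(1, 1 − 1.00 + 0.55).
1 − 1.00 + 0.55 = 0.55, so t = min(1, 0.55) = 0.55.
Check: 1.00 ⊙ 0.55 = max(0, 0.55) = 0.55 ≤ 0.55.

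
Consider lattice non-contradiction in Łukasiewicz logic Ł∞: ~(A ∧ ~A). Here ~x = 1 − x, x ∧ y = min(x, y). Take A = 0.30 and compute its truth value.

0.70

~A = 1 − 0.30 = 0.70
A ∧ ~A = min(0.30, 0.70) = 0.30
~(A ∧ ~A) = 1 − 0.30 = 0.70
(The value 0.70 < 1 shows this instance is not satisfied; not a Ł∞-tautology — its value is 1 − min(a, 1−a).)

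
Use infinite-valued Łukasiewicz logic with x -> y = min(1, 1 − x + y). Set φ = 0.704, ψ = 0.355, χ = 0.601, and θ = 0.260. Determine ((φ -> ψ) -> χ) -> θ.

φ -> ψ = min(1, 1 − 0.704 + 0.355) = min(1, 0.651) = 0.651
(φ -> ψ) -> χ = min(1, 1 − 0.651 + 0.601) = min(1, 0.950) = 0.950
((φ -> ψ) -> χ) -> θ = min(1, 1 − 0.950 + 0.260) = min(1, 0.310) = 0.310

0.310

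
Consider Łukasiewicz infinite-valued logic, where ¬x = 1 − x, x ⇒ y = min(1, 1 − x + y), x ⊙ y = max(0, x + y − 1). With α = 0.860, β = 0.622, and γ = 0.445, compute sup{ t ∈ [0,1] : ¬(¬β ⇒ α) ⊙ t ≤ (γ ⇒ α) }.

¬β = 1 − 0.622 = 0.378
¬β ⇒ α = min(1, 1 − 0.378 + 0.860) = min(1, 1.482) = 1.000
¬(¬β ⇒ α) = 1 − 1.000 = 0.000
So the left factor is ¬(¬β ⇒ α) = 0.000.
γ ⇒ α = min(1, 1 − 0.445 + 0.860) = min(1, 1.415) = 1.000
So the right-hand bound is γ ⇒ α = 1.000.
The residuum of the Łukasiewicz t-norm gives the supremum: min(1, 1 − 0.000 + 1.000).
1 − 0.000 + 1.000 = 2.000, so t = min(1, 2.000) = 1.000.
Check: 0.000 ⊙ 1.000 = max(0, 0.000) = 0.000 ≤ 1.000.

1.000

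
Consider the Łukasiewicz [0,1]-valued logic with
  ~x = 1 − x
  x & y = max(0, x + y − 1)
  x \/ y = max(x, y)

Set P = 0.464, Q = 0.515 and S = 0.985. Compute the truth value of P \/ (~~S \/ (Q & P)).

0.985

~S = 1 − 0.985 = 0.015
~~S = 1 − 0.015 = 0.985
Q & P = max(0, 0.515 + 0.464 − 1) = max(0, -0.021) = 0.000
~~S \/ (Q & P) = max(0.985, 0.000) = 0.985
P \/ (~~S \/ (Q & P)) = max(0.464, 0.985) = 0.985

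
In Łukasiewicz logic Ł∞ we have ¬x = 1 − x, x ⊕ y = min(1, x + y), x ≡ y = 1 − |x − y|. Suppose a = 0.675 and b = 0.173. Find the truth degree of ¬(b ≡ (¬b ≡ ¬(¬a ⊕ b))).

0.502

¬b = 1 − 0.173 = 0.827
¬a = 1 − 0.675 = 0.325
¬a ⊕ b = min(1, 0.325 + 0.173) = min(1, 0.498) = 0.498
¬(¬a ⊕ b) = 1 − 0.498 = 0.502
¬b ≡ ¬(¬a ⊕ b) = 1 − |0.827 − 0.502| = 1 − 0.325 = 0.675
b ≡ (¬b ≡ ¬(¬a ⊕ b)) = 1 − |0.173 − 0.675| = 1 − 0.502 = 0.498
¬(b ≡ (¬b ≡ ¬(¬a ⊕ b))) = 1 − 0.498 = 0.502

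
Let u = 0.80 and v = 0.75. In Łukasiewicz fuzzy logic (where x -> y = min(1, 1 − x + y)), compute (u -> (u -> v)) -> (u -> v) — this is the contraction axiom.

u -> v = min(1, 1 − 0.80 + 0.75) = min(1, 0.95) = 0.95
u -> (u -> v) = min(1, 1 − 0.80 + 0.95) = min(1, 1.15) = 1.00
(u -> (u -> v)) -> (u -> v) = min(1, 1 − 1.00 + 0.95) = min(1, 0.95) = 0.95
(The value 0.95 < 1 shows this instance is not satisfied; fails in Ł∞ (the t-norm is not idempotent).)

0.95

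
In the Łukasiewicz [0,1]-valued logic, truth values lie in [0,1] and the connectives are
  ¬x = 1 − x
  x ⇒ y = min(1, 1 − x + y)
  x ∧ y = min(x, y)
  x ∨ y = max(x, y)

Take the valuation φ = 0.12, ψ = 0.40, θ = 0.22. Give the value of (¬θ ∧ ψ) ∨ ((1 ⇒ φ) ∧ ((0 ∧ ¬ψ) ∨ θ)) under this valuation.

¬θ = 1 − 0.22 = 0.78
¬θ ∧ ψ = min(0.78, 0.40) = 0.40
1 ⇒ φ = min(1, 1 − 1.00 + 0.12) = min(1, 0.12) = 0.12
¬ψ = 1 − 0.40 = 0.60
0 ∧ ¬ψ = min(0.00, 0.60) = 0.00
(0 ∧ ¬ψ) ∨ θ = max(0.00, 0.22) = 0.22
(1 ⇒ φ) ∧ ((0 ∧ ¬ψ) ∨ θ) = min(0.12, 0.22) = 0.12
(¬θ ∧ ψ) ∨ ((1 ⇒ φ) ∧ ((0 ∧ ¬ψ) ∨ θ)) = max(0.40, 0.12) = 0.40

0.40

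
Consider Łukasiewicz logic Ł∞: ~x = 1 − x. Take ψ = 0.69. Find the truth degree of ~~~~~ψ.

0.31

~ψ = 1 − 0.69 = 0.31
~~ψ = 1 − 0.31 = 0.69
~~~ψ = 1 − 0.69 = 0.31
~~~~ψ = 1 − 0.31 = 0.69
~~~~~ψ = 1 − 0.69 = 0.31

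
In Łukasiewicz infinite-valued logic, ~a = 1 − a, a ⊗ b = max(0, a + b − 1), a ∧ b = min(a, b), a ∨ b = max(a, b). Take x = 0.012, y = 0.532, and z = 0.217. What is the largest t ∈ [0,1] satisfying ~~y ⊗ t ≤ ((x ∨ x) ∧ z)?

0.480

~y = 1 − 0.532 = 0.468
~~y = 1 − 0.468 = 0.532
So the left factor is ~~y = 0.532.
x ∨ x = max(0.012, 0.012) = 0.012
(x ∨ x) ∧ z = min(0.012, 0.217) = 0.012
So the right-hand bound is (x ∨ x) ∧ z = 0.012.
The residuum of the Łukasiewicz t-norm gives the supremum: min(1, 1 − 0.532 + 0.012).
1 − 0.532 + 0.012 = 0.480, so t = min(1, 0.480) = 0.480.
Check: 0.532 ⊗ 0.480 = max(0, 0.012) = 0.012 ≤ 0.012.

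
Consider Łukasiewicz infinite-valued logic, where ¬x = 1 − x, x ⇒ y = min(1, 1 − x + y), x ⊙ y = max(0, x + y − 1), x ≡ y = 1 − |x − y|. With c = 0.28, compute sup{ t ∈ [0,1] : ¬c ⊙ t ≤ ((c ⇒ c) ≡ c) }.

0.56

¬c = 1 − 0.28 = 0.72
So the left factor is ¬c = 0.72.
c ⇒ c = min(1, 1 − 0.28 + 0.28) = min(1, 1.00) = 1.00
(c ⇒ c) ≡ c = 1 − |1.00 − 0.28| = 1 − 0.72 = 0.28
So the right-hand bound is (c ⇒ c) ≡ c = 0.28.
The residuum of the Łukasiewicz t-norm gives the supremum: min(1, 1 − 0.72 + 0.28).
1 − 0.72 + 0.28 = 0.56, so t = min(1, 0.56) = 0.56.
Check: 0.72 ⊙ 0.56 = max(0, 0.28) = 0.28 ≤ 0.28.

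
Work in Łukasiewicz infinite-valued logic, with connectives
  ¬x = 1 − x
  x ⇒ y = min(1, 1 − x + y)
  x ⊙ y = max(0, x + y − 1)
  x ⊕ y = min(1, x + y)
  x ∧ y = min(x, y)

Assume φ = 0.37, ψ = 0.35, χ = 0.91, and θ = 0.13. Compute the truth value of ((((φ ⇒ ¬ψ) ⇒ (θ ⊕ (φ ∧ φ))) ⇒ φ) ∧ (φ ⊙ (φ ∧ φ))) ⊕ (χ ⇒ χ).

¬ψ = 1 − 0.35 = 0.65
φ ⇒ ¬ψ = min(1, 1 − 0.37 + 0.65) = min(1, 1.28) = 1.00
φ ∧ φ = min(0.37, 0.37) = 0.37
θ ⊕ (φ ∧ φ) = min(1, 0.13 + 0.37) = min(1, 0.50) = 0.50
(φ ⇒ ¬ψ) ⇒ (θ ⊕ (φ ∧ φ)) = min(1, 1 − 1.00 + 0.50) = min(1, 0.50) = 0.50
((φ ⇒ ¬ψ) ⇒ (θ ⊕ (φ ∧ φ))) ⇒ φ = min(1, 1 − 0.50 + 0.37) = min(1, 0.87) = 0.87
φ ⊙ (φ ∧ φ) = max(0, 0.37 + 0.37 − 1) = max(0, -0.26) = 0.00
(((φ ⇒ ¬ψ) ⇒ (θ ⊕ (φ ∧ φ))) ⇒ φ) ∧ (φ ⊙ (φ ∧ φ)) = min(0.87, 0.00) = 0.00
χ ⇒ χ = min(1, 1 − 0.91 + 0.91) = min(1, 1.00) = 1.00
((((φ ⇒ ¬ψ) ⇒ (θ ⊕ (φ ∧ φ))) ⇒ φ) ∧ (φ ⊙ (φ ∧ φ))) ⊕ (χ ⇒ χ) = min(1, 0.00 + 1.00) = min(1, 1.00) = 1.00

1.00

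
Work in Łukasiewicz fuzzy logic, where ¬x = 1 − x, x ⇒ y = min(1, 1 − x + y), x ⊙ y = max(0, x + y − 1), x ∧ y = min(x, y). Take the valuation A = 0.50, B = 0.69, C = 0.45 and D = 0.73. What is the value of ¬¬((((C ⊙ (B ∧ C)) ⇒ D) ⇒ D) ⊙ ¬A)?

0.23

B ∧ C = min(0.69, 0.45) = 0.45
C ⊙ (B ∧ C) = max(0, 0.45 + 0.45 − 1) = max(0, -0.10) = 0.00
(C ⊙ (B ∧ C)) ⇒ D = min(1, 1 − 0.00 + 0.73) = min(1, 1.73) = 1.00
((C ⊙ (B ∧ C)) ⇒ D) ⇒ D = min(1, 1 − 1.00 + 0.73) = min(1, 0.73) = 0.73
¬A = 1 − 0.50 = 0.50
(((C ⊙ (B ∧ C)) ⇒ D) ⇒ D) ⊙ ¬A = max(0, 0.73 + 0.50 − 1) = max(0, 0.23) = 0.23
¬((((C ⊙ (B ∧ C)) ⇒ D) ⇒ D) ⊙ ¬A) = 1 − 0.23 = 0.77
¬¬((((C ⊙ (B ∧ C)) ⇒ D) ⇒ D) ⊙ ¬A) = 1 − 0.77 = 0.23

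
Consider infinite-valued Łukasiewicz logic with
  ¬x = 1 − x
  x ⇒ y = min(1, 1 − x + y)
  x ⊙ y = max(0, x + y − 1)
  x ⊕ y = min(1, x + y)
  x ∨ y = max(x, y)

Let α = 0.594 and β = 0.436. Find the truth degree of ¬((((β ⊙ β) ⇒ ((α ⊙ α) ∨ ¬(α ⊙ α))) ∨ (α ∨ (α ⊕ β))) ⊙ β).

0.564

β ⊙ β = max(0, 0.436 + 0.436 − 1) = max(0, -0.128) = 0.000
α ⊙ α = max(0, 0.594 + 0.594 − 1) = max(0, 0.188) = 0.188
¬(α ⊙ α) = 1 − 0.188 = 0.812
(α ⊙ α) ∨ ¬(α ⊙ α) = max(0.188, 0.812) = 0.812
(β ⊙ β) ⇒ ((α ⊙ α) ∨ ¬(α ⊙ α)) = min(1, 1 − 0.000 + 0.812) = min(1, 1.812) = 1.000
α ⊕ β = min(1, 0.594 + 0.436) = min(1, 1.030) = 1.000
α ∨ (α ⊕ β) = max(0.594, 1.000) = 1.000
((β ⊙ β) ⇒ ((α ⊙ α) ∨ ¬(α ⊙ α))) ∨ (α ∨ (α ⊕ β)) = max(1.000, 1.000) = 1.000
(((β ⊙ β) ⇒ ((α ⊙ α) ∨ ¬(α ⊙ α))) ∨ (α ∨ (α ⊕ β))) ⊙ β = max(0, 1.000 + 0.436 − 1) = max(0, 0.436) = 0.436
¬((((β ⊙ β) ⇒ ((α ⊙ α) ∨ ¬(α ⊙ α))) ∨ (α ∨ (α ⊕ β))) ⊙ β) = 1 − 0.436 = 0.564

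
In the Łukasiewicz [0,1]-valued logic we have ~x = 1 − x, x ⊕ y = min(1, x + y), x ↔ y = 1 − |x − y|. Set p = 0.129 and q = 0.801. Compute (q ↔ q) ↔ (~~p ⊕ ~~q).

q ↔ q = 1 − |0.801 − 0.801| = 1 − 0.000 = 1.000
~p = 1 − 0.129 = 0.871
~~p = 1 − 0.871 = 0.129
~q = 1 − 0.801 = 0.199
~~q = 1 − 0.199 = 0.801
~~p ⊕ ~~q = min(1, 0.129 + 0.801) = min(1, 0.930) = 0.930
(q ↔ q) ↔ (~~p ⊕ ~~q) = 1 − |1.000 − 0.930| = 1 − 0.070 = 0.930

0.930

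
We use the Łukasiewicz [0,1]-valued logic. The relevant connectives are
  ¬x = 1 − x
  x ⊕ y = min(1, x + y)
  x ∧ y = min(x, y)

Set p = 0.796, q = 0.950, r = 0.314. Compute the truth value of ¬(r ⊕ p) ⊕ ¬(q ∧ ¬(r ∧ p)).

r ⊕ p = min(1, 0.314 + 0.796) = min(1, 1.110) = 1.000
¬(r ⊕ p) = 1 − 1.000 = 0.000
r ∧ p = min(0.314, 0.796) = 0.314
¬(r ∧ p) = 1 − 0.314 = 0.686
q ∧ ¬(r ∧ p) = min(0.950, 0.686) = 0.686
¬(q ∧ ¬(r ∧ p)) = 1 − 0.686 = 0.314
¬(r ⊕ p) ⊕ ¬(q ∧ ¬(r ∧ p)) = min(1, 0.000 + 0.314) = min(1, 0.314) = 0.314

0.314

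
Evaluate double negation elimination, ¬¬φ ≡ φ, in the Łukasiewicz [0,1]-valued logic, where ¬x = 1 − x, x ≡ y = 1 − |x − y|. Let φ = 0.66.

1.00

¬φ = 1 − 0.66 = 0.34
¬¬φ = 1 − 0.34 = 0.66
¬¬φ ≡ φ = 1 − |0.66 − 0.66| = 1 − 0.00 = 1.00
(As expected: always 1 in Ł∞ since negation is involutive.)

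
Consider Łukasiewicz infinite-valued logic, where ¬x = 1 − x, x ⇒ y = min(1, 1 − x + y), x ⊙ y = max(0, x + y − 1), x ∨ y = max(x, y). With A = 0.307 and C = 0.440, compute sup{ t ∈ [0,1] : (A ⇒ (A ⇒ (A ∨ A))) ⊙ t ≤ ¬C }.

0.560

A ∨ A = max(0.307, 0.307) = 0.307
A ⇒ (A ∨ A) = min(1, 1 − 0.307 + 0.307) = min(1, 1.000) = 1.000
A ⇒ (A ⇒ (A ∨ A)) = min(1, 1 − 0.307 + 1.000) = min(1, 1.693) = 1.000
So the left factor is A ⇒ (A ⇒ (A ∨ A)) = 1.000.
¬C = 1 − 0.440 = 0.560
So the right-hand bound is ¬C = 0.560.
The residuum of the Łukasiewicz t-norm gives the supremum: min(1, 1 − 1.000 + 0.560).
1 − 1.000 + 0.560 = 0.560, so t = min(1, 0.560) = 0.560.
Check: 1.000 ⊙ 0.560 = max(0, 0.560) = 0.560 ≤ 0.560.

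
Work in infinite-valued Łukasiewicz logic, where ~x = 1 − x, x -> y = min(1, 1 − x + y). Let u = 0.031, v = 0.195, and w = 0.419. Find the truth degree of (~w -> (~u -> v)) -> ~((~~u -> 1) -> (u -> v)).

0.355

~w = 1 − 0.419 = 0.581
~u = 1 − 0.031 = 0.969
~u -> v = min(1, 1 − 0.969 + 0.195) = min(1, 0.226) = 0.226
~w -> (~u -> v) = min(1, 1 − 0.581 + 0.226) = min(1, 0.645) = 0.645
~~u = 1 − 0.969 = 0.031
~~u -> 1 = min(1, 1 − 0.031 + 1.000) = min(1, 1.969) = 1.000
u -> v = min(1, 1 − 0.031 + 0.195) = min(1, 1.164) = 1.000
(~~u -> 1) -> (u -> v) = min(1, 1 − 1.000 + 1.000) = min(1, 1.000) = 1.000
~((~~u -> 1) -> (u -> v)) = 1 − 1.000 = 0.000
(~w -> (~u -> v)) -> ~((~~u -> 1) -> (u -> v)) = min(1, 1 − 0.645 + 0.000) = min(1, 0.355) = 0.355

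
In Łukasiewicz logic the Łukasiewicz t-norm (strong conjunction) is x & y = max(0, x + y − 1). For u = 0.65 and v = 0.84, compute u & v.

u & v = max(0, 0.65 + 0.84 − 1) = max(0, 0.49) = 0.49
For comparison, the Gödel (minimum) t-norm min(x, y) would give 0.65.

0.49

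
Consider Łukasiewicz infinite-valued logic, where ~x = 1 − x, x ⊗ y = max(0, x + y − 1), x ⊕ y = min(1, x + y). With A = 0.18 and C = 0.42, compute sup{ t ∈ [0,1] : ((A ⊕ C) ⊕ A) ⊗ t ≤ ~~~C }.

0.80

A ⊕ C = min(1, 0.18 + 0.42) = min(1, 0.60) = 0.60
(A ⊕ C) ⊕ A = min(1, 0.60 + 0.18) = min(1, 0.78) = 0.78
So the left factor is (A ⊕ C) ⊕ A = 0.78.
~C = 1 − 0.42 = 0.58
~~C = 1 − 0.58 = 0.42
~~~C = 1 − 0.42 = 0.58
So the right-hand bound is ~~~C = 0.58.
The residuum of the Łukasiewicz t-norm gives the supremum: min(1, 1 − 0.78 + 0.58).
1 − 0.78 + 0.58 = 0.80, so t = min(1, 0.80) = 0.80.
Check: 0.78 ⊗ 0.80 = max(0, 0.58) = 0.58 ≤ 0.58.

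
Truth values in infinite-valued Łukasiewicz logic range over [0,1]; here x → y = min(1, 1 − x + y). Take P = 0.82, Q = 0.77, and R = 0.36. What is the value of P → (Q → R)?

0.77

Q → R = min(1, 1 − 0.77 + 0.36) = min(1, 0.59) = 0.59
P → (Q → R) = min(1, 1 − 0.82 + 0.59) = min(1, 0.77) = 0.77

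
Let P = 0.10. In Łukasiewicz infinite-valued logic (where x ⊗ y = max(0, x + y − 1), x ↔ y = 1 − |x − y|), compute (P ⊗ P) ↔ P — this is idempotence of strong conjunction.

P ⊗ P = max(0, 0.10 + 0.10 − 1) = max(0, -0.80) = 0.00
(P ⊗ P) ↔ P = 1 − |0.00 − 0.10| = 1 − 0.10 = 0.90
(The value 0.90 < 1 shows this instance is not satisfied; fails in Ł∞ since a ⊗ a = max(0, 2a−1) ≠ a in general.)

0.90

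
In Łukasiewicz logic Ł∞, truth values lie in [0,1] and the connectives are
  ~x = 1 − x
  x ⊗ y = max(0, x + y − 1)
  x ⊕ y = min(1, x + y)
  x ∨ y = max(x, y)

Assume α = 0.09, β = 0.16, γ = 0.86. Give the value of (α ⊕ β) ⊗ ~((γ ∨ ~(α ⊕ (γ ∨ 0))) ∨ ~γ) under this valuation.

α ⊕ β = min(1, 0.09 + 0.16) = min(1, 0.25) = 0.25
γ ∨ 0 = max(0.86, 0.00) = 0.86
α ⊕ (γ ∨ 0) = min(1, 0.09 + 0.86) = min(1, 0.95) = 0.95
~(α ⊕ (γ ∨ 0)) = 1 − 0.95 = 0.05
γ ∨ ~(α ⊕ (γ ∨ 0)) = max(0.86, 0.05) = 0.86
~γ = 1 − 0.86 = 0.14
(γ ∨ ~(α ⊕ (γ ∨ 0))) ∨ ~γ = max(0.86, 0.14) = 0.86
~((γ ∨ ~(α ⊕ (γ ∨ 0))) ∨ ~γ) = 1 − 0.86 = 0.14
(α ⊕ β) ⊗ ~((γ ∨ ~(α ⊕ (γ ∨ 0))) ∨ ~γ) = max(0, 0.25 + 0.14 − 1) = max(0, -0.61) = 0.00

0.00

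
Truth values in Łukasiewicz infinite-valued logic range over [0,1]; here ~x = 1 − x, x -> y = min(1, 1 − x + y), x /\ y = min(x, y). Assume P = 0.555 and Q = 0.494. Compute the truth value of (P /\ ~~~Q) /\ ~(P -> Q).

~Q = 1 − 0.494 = 0.506
~~Q = 1 − 0.506 = 0.494
~~~Q = 1 − 0.494 = 0.506
P /\ ~~~Q = min(0.555, 0.506) = 0.506
P -> Q = min(1, 1 − 0.555 + 0.494) = min(1, 0.939) = 0.939
~(P -> Q) = 1 − 0.939 = 0.061
(P /\ ~~~Q) /\ ~(P -> Q) = min(0.506, 0.061) = 0.061

0.061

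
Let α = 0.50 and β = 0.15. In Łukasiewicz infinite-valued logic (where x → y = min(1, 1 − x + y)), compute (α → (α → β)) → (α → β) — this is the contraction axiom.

α → β = min(1, 1 − 0.50 + 0.15) = min(1, 0.65) = 0.65
α → (α → β) = min(1, 1 − 0.50 + 0.65) = min(1, 1.15) = 1.00
(α → (α → β)) → (α → β) = min(1, 1 − 1.00 + 0.65) = min(1, 0.65) = 0.65
(The value 0.65 < 1 shows this instance is not satisfied; fails in Ł∞ (the t-norm is not idempotent).)

0.65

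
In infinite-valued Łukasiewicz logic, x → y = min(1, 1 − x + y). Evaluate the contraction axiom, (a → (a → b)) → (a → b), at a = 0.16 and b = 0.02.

a → b = min(1, 1 − 0.16 + 0.02) = min(1, 0.86) = 0.86
a → (a → b) = min(1, 1 − 0.16 + 0.86) = min(1, 1.70) = 1.00
(a → (a → b)) → (a → b) = min(1, 1 − 1.00 + 0.86) = min(1, 0.86) = 0.86
(The value 0.86 < 1 shows this instance is not satisfied; fails in Ł∞ (the t-norm is not idempotent).)

0.86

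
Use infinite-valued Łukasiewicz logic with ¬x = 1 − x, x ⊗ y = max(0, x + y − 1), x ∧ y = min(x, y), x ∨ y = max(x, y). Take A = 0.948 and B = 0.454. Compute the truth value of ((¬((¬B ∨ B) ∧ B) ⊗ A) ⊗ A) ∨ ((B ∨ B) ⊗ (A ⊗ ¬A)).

0.442

¬B = 1 − 0.454 = 0.546
¬B ∨ B = max(0.546, 0.454) = 0.546
(¬B ∨ B) ∧ B = min(0.546, 0.454) = 0.454
¬((¬B ∨ B) ∧ B) = 1 − 0.454 = 0.546
¬((¬B ∨ B) ∧ B) ⊗ A = max(0, 0.546 + 0.948 − 1) = max(0, 0.494) = 0.494
(¬((¬B ∨ B) ∧ B) ⊗ A) ⊗ A = max(0, 0.494 + 0.948 − 1) = max(0, 0.442) = 0.442
B ∨ B = max(0.454, 0.454) = 0.454
¬A = 1 − 0.948 = 0.052
A ⊗ ¬A = max(0, 0.948 + 0.052 − 1) = max(0, 0.000) = 0.000
(B ∨ B) ⊗ (A ⊗ ¬A) = max(0, 0.454 + 0.000 − 1) = max(0, -0.546) = 0.000
((¬((¬B ∨ B) ∧ B) ⊗ A) ⊗ A) ∨ ((B ∨ B) ⊗ (A ⊗ ¬A)) = max(0.442, 0.000) = 0.442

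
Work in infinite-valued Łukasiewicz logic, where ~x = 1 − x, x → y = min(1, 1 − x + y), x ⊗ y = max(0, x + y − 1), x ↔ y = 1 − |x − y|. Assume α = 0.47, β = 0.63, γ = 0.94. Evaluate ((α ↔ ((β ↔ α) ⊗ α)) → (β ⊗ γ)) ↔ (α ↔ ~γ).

β ↔ α = 1 − |0.63 − 0.47| = 1 − 0.16 = 0.84
(β ↔ α) ⊗ α = max(0, 0.84 + 0.47 − 1) = max(0, 0.31) = 0.31
α ↔ ((β ↔ α) ⊗ α) = 1 − |0.47 − 0.31| = 1 − 0.16 = 0.84
β ⊗ γ = max(0, 0.63 + 0.94 − 1) = max(0, 0.57) = 0.57
(α ↔ ((β ↔ α) ⊗ α)) → (β ⊗ γ) = min(1, 1 − 0.84 + 0.57) = min(1, 0.73) = 0.73
~γ = 1 − 0.94 = 0.06
α ↔ ~γ = 1 − |0.47 − 0.06| = 1 − 0.41 = 0.59
((α ↔ ((β ↔ α) ⊗ α)) → (β ⊗ γ)) ↔ (α ↔ ~γ) = 1 − |0.73 − 0.59| = 1 − 0.14 = 0.86

0.86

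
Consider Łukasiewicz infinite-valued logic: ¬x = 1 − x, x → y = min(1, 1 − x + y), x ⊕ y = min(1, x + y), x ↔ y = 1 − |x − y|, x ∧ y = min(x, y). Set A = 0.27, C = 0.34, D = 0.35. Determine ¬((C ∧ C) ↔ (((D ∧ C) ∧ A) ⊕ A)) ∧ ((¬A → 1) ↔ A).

C ∧ C = min(0.34, 0.34) = 0.34
D ∧ C = min(0.35, 0.34) = 0.34
(D ∧ C) ∧ A = min(0.34, 0.27) = 0.27
((D ∧ C) ∧ A) ⊕ A = min(1, 0.27 + 0.27) = min(1, 0.54) = 0.54
(C ∧ C) ↔ (((D ∧ C) ∧ A) ⊕ A) = 1 − |0.34 − 0.54| = 1 − 0.20 = 0.80
¬((C ∧ C) ↔ (((D ∧ C) ∧ A) ⊕ A)) = 1 − 0.80 = 0.20
¬A = 1 − 0.27 = 0.73
¬A → 1 = min(1, 1 − 0.73 + 1.00) = min(1, 1.27) = 1.00
(¬A → 1) ↔ A = 1 − |1.00 − 0.27| = 1 − 0.73 = 0.27
¬((C ∧ C) ↔ (((D ∧ C) ∧ A) ⊕ A)) ∧ ((¬A → 1) ↔ A) = min(0.20, 0.27) = 0.20

0.20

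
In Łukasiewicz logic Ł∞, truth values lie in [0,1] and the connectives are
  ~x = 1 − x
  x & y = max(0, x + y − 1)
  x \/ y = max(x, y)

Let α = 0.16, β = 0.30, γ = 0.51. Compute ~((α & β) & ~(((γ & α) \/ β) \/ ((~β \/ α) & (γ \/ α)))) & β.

α & β = max(0, 0.16 + 0.30 − 1) = max(0, -0.54) = 0.00
γ & α = max(0, 0.51 + 0.16 − 1) = max(0, -0.33) = 0.00
(γ & α) \/ β = max(0.00, 0.30) = 0.30
~β = 1 − 0.30 = 0.70
~β \/ α = max(0.70, 0.16) = 0.70
γ \/ α = max(0.51, 0.16) = 0.51
(~β \/ α) & (γ \/ α) = max(0, 0.70 + 0.51 − 1) = max(0, 0.21) = 0.21
((γ & α) \/ β) \/ ((~β \/ α) & (γ \/ α)) = max(0.30, 0.21) = 0.30
~(((γ & α) \/ β) \/ ((~β \/ α) & (γ \/ α))) = 1 − 0.30 = 0.70
(α & β) & ~(((γ & α) \/ β) \/ ((~β \/ α) & (γ \/ α))) = max(0, 0.00 + 0.70 − 1) = max(0, -0.30) = 0.00
~((α & β) & ~(((γ & α) \/ β) \/ ((~β \/ α) & (γ \/ α)))) = 1 − 0.00 = 1.00
~((α & β) & ~(((γ & α) \/ β) \/ ((~β \/ α) & (γ \/ α)))) & β = max(0, 1.00 + 0.30 − 1) = max(0, 0.30) = 0.30

0.30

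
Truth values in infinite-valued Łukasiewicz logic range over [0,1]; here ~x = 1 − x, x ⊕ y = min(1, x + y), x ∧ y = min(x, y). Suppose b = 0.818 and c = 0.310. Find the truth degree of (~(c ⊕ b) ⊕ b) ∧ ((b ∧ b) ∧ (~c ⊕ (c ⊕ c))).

c ⊕ b = min(1, 0.310 + 0.818) = min(1, 1.128) = 1.000
~(c ⊕ b) = 1 − 1.000 = 0.000
~(c ⊕ b) ⊕ b = min(1, 0.000 + 0.818) = min(1, 0.818) = 0.818
b ∧ b = min(0.818, 0.818) = 0.818
~c = 1 − 0.310 = 0.690
c ⊕ c = min(1, 0.310 + 0.310) = min(1, 0.620) = 0.620
~c ⊕ (c ⊕ c) = min(1, 0.690 + 0.620) = min(1, 1.310) = 1.000
(b ∧ b) ∧ (~c ⊕ (c ⊕ c)) = min(0.818, 1.000) = 0.818
(~(c ⊕ b) ⊕ b) ∧ ((b ∧ b) ∧ (~c ⊕ (c ⊕ c))) = min(0.818, 0.818) = 0.818

0.818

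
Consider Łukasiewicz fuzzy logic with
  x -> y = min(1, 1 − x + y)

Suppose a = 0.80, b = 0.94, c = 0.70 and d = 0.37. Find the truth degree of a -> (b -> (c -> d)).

0.93

c -> d = min(1, 1 − 0.70 + 0.37) = min(1, 0.67) = 0.67
b -> (c -> d) = min(1, 1 − 0.94 + 0.67) = min(1, 0.73) = 0.73
a -> (b -> (c -> d)) = min(1, 1 − 0.80 + 0.73) = min(1, 0.93) = 0.93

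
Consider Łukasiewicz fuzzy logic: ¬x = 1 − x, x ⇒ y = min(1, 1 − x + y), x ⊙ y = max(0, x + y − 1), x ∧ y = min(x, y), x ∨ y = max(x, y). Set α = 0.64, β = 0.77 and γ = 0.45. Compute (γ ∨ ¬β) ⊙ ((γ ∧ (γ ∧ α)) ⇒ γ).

0.45

¬β = 1 − 0.77 = 0.23
γ ∨ ¬β = max(0.45, 0.23) = 0.45
γ ∧ α = min(0.45, 0.64) = 0.45
γ ∧ (γ ∧ α) = min(0.45, 0.45) = 0.45
(γ ∧ (γ ∧ α)) ⇒ γ = min(1, 1 − 0.45 + 0.45) = min(1, 1.00) = 1.00
(γ ∨ ¬β) ⊙ ((γ ∧ (γ ∧ α)) ⇒ γ) = max(0, 0.45 + 1.00 − 1) = max(0, 0.45) = 0.45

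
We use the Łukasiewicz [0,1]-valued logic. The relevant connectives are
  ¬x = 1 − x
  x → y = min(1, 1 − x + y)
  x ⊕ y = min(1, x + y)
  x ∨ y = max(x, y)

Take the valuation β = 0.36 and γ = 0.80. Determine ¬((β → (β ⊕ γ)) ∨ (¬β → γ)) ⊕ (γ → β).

β ⊕ γ = min(1, 0.36 + 0.80) = min(1, 1.16) = 1.00
β → (β ⊕ γ) = min(1, 1 − 0.36 + 1.00) = min(1, 1.64) = 1.00
¬β = 1 − 0.36 = 0.64
¬β → γ = min(1, 1 − 0.64 + 0.80) = min(1, 1.16) = 1.00
(β → (β ⊕ γ)) ∨ (¬β → γ) = max(1.00, 1.00) = 1.00
¬((β → (β ⊕ γ)) ∨ (¬β → γ)) = 1 − 1.00 = 0.00
γ → β = min(1, 1 − 0.80 + 0.36) = min(1, 0.56) = 0.56
¬((β → (β ⊕ γ)) ∨ (¬β → γ)) ⊕ (γ → β) = min(1, 0.00 + 0.56) = min(1, 0.56) = 0.56

0.56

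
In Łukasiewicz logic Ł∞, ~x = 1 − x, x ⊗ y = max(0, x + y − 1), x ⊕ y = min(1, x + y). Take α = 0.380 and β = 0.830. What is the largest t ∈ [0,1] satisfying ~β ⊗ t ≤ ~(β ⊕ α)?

0.830

~β = 1 − 0.830 = 0.170
So the left factor is ~β = 0.170.
β ⊕ α = min(1, 0.830 + 0.380) = min(1, 1.210) = 1.000
~(β ⊕ α) = 1 − 1.000 = 0.000
So the right-hand bound is ~(β ⊕ α) = 0.000.
The residuum of the Łukasiewicz t-norm gives the supremum: min(1, 1 − 0.170 + 0.000).
1 − 0.170 + 0.000 = 0.830, so t = min(1, 0.830) = 0.830.
Check: 0.170 ⊗ 0.830 = max(0, 0.000) = 0.000 ≤ 0.000.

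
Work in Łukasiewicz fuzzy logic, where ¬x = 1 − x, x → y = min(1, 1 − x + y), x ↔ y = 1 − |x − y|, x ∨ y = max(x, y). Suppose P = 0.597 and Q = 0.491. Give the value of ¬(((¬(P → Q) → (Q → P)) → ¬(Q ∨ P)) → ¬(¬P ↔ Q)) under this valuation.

P → Q = min(1, 1 − 0.597 + 0.491) = min(1, 0.894) = 0.894
¬(P → Q) = 1 − 0.894 = 0.106
Q → P = min(1, 1 − 0.491 + 0.597) = min(1, 1.106) = 1.000
¬(P → Q) → (Q → P) = min(1, 1 − 0.106 + 1.000) = min(1, 1.894) = 1.000
Q ∨ P = max(0.491, 0.597) = 0.597
¬(Q ∨ P) = 1 − 0.597 = 0.403
(¬(P → Q) → (Q → P)) → ¬(Q ∨ P) = min(1, 1 − 1.000 + 0.403) = min(1, 0.403) = 0.403
¬P = 1 − 0.597 = 0.403
¬P ↔ Q = 1 − |0.403 − 0.491| = 1 − 0.088 = 0.912
¬(¬P ↔ Q) = 1 − 0.912 = 0.088
((¬(P → Q) → (Q → P)) → ¬(Q ∨ P)) → ¬(¬P ↔ Q) = min(1, 1 − 0.403 + 0.088) = min(1, 0.685) = 0.685
¬(((¬(P → Q) → (Q → P)) → ¬(Q ∨ P)) → ¬(¬P ↔ Q)) = 1 − 0.685 = 0.315

0.315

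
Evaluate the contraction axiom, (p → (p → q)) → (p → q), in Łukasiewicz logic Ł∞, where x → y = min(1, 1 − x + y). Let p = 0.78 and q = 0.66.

p → q = min(1, 1 − 0.78 + 0.66) = min(1, 0.88) = 0.88
p → (p → q) = min(1, 1 − 0.78 + 0.88) = min(1, 1.10) = 1.00
(p → (p → q)) → (p → q) = min(1, 1 − 1.00 + 0.88) = min(1, 0.88) = 0.88
(The value 0.88 < 1 shows this instance is not satisfied; fails in Ł∞ (the t-norm is not idempotent).)

0.88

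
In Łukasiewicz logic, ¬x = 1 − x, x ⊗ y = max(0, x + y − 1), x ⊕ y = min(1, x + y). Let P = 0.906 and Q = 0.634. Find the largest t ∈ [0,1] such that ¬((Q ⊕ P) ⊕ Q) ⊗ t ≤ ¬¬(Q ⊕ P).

Q ⊕ P = min(1, 0.634 + 0.906) = min(1, 1.540) = 1.000
(Q ⊕ P) ⊕ Q = min(1, 1.000 + 0.634) = min(1, 1.634) = 1.000
¬((Q ⊕ P) ⊕ Q) = 1 − 1.000 = 0.000
So the left factor is ¬((Q ⊕ P) ⊕ Q) = 0.000.
¬(Q ⊕ P) = 1 − 1.000 = 0.000
¬¬(Q ⊕ P) = 1 − 0.000 = 1.000
So the right-hand bound is ¬¬(Q ⊕ P) = 1.000.
The residuum of the Łukasiewicz t-norm gives the supremum: min(1, 1 − 0.000 + 1.000).
1 − 0.000 + 1.000 = 2.000, so t = min(1, 2.000) = 1.000.
Check: 0.000 ⊗ 1.000 = max(0, 0.000) = 0.000 ≤ 1.000.

1.000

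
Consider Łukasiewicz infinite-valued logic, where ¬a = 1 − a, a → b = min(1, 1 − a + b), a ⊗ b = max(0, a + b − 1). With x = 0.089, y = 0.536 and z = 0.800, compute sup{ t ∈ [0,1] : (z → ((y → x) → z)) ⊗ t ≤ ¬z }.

0.200

y → x = min(1, 1 − 0.536 + 0.089) = min(1, 0.553) = 0.553
(y → x) → z = min(1, 1 − 0.553 + 0.800) = min(1, 1.247) = 1.000
z → ((y → x) → z) = min(1, 1 − 0.800 + 1.000) = min(1, 1.200) = 1.000
So the left factor is z → ((y → x) → z) = 1.000.
¬z = 1 − 0.800 = 0.200
So the right-hand bound is ¬z = 0.200.
The residuum of the Łukasiewicz t-norm gives the supremum: min(1, 1 − 1.000 + 0.200).
1 − 1.000 + 0.200 = 0.200, so t = min(1, 0.200) = 0.200.
Check: 1.000 ⊗ 0.200 = max(0, 0.200) = 0.200 ≤ 0.200.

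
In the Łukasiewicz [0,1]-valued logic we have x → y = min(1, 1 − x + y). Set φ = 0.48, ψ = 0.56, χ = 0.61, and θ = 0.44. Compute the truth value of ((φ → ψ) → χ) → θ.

φ → ψ = min(1, 1 − 0.48 + 0.56) = min(1, 1.08) = 1.00
(φ → ψ) → χ = min(1, 1 − 1.00 + 0.61) = min(1, 0.61) = 0.61
((φ → ψ) → χ) → θ = min(1, 1 − 0.61 + 0.44) = min(1, 0.83) = 0.83

0.83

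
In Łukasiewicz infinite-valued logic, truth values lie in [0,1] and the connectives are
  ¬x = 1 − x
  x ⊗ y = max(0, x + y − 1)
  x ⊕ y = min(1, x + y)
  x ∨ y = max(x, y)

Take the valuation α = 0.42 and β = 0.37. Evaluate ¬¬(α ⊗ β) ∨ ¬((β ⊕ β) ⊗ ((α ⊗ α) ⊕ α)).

α ⊗ β = max(0, 0.42 + 0.37 − 1) = max(0, -0.21) = 0.00
¬(α ⊗ β) = 1 − 0.00 = 1.00
¬¬(α ⊗ β) = 1 − 1.00 = 0.00
β ⊕ β = min(1, 0.37 + 0.37) = min(1, 0.74) = 0.74
α ⊗ α = max(0, 0.42 + 0.42 − 1) = max(0, -0.16) = 0.00
(α ⊗ α) ⊕ α = min(1, 0.00 + 0.42) = min(1, 0.42) = 0.42
(β ⊕ β) ⊗ ((α ⊗ α) ⊕ α) = max(0, 0.74 + 0.42 − 1) = max(0, 0.16) = 0.16
¬((β ⊕ β) ⊗ ((α ⊗ α) ⊕ α)) = 1 − 0.16 = 0.84
¬¬(α ⊗ β) ∨ ¬((β ⊕ β) ⊗ ((α ⊗ α) ⊕ α)) = max(0.00, 0.84) = 0.84

0.84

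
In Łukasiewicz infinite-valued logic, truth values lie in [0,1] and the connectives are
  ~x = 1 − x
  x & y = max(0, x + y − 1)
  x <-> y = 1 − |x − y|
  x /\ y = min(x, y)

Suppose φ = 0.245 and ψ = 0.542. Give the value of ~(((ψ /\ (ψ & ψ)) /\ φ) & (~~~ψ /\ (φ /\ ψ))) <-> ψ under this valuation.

0.542

ψ & ψ = max(0, 0.542 + 0.542 − 1) = max(0, 0.084) = 0.084
ψ /\ (ψ & ψ) = min(0.542, 0.084) = 0.084
(ψ /\ (ψ & ψ)) /\ φ = min(0.084, 0.245) = 0.084
~ψ = 1 − 0.542 = 0.458
~~ψ = 1 − 0.458 = 0.542
~~~ψ = 1 − 0.542 = 0.458
φ /\ ψ = min(0.245, 0.542) = 0.245
~~~ψ /\ (φ /\ ψ) = min(0.458, 0.245) = 0.245
((ψ /\ (ψ & ψ)) /\ φ) & (~~~ψ /\ (φ /\ ψ)) = max(0, 0.084 + 0.245 − 1) = max(0, -0.671) = 0.000
~(((ψ /\ (ψ & ψ)) /\ φ) & (~~~ψ /\ (φ /\ ψ))) = 1 − 0.000 = 1.000
~(((ψ /\ (ψ & ψ)) /\ φ) & (~~~ψ /\ (φ /\ ψ))) <-> ψ = 1 − |1.000 − 0.542| = 1 − 0.458 = 0.542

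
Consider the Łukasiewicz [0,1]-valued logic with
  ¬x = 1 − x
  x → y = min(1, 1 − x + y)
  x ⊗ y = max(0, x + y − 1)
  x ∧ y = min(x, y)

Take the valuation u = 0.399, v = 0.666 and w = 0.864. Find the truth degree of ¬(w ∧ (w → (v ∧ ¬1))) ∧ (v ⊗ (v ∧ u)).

¬1 = 1 − 1.000 = 0.000
v ∧ ¬1 = min(0.666, 0.000) = 0.000
w → (v ∧ ¬1) = min(1, 1 − 0.864 + 0.000) = min(1, 0.136) = 0.136
w ∧ (w → (v ∧ ¬1)) = min(0.864, 0.136) = 0.136
¬(w ∧ (w → (v ∧ ¬1))) = 1 − 0.136 = 0.864
v ∧ u = min(0.666, 0.399) = 0.399
v ⊗ (v ∧ u) = max(0, 0.666 + 0.399 − 1) = max(0, 0.065) = 0.065
¬(w ∧ (w → (v ∧ ¬1))) ∧ (v ⊗ (v ∧ u)) = min(0.864, 0.065) = 0.065

0.065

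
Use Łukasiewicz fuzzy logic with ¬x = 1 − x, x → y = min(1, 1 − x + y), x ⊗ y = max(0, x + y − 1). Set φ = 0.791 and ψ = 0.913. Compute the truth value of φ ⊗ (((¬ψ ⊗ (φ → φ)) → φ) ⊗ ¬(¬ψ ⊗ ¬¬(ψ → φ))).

0.791

¬ψ = 1 − 0.913 = 0.087
φ → φ = min(1, 1 − 0.791 + 0.791) = min(1, 1.000) = 1.000
¬ψ ⊗ (φ → φ) = max(0, 0.087 + 1.000 − 1) = max(0, 0.087) = 0.087
(¬ψ ⊗ (φ → φ)) → φ = min(1, 1 − 0.087 + 0.791) = min(1, 1.704) = 1.000
ψ → φ = min(1, 1 − 0.913 + 0.791) = min(1, 0.878) = 0.878
¬(ψ → φ) = 1 − 0.878 = 0.122
¬¬(ψ → φ) = 1 − 0.122 = 0.878
¬ψ ⊗ ¬¬(ψ → φ) = max(0, 0.087 + 0.878 − 1) = max(0, -0.035) = 0.000
¬(¬ψ ⊗ ¬¬(ψ → φ)) = 1 − 0.000 = 1.000
((¬ψ ⊗ (φ → φ)) → φ) ⊗ ¬(¬ψ ⊗ ¬¬(ψ → φ)) = max(0, 1.000 + 1.000 − 1) = max(0, 1.000) = 1.000
φ ⊗ (((¬ψ ⊗ (φ → φ)) → φ) ⊗ ¬(¬ψ ⊗ ¬¬(ψ → φ))) = max(0, 0.791 + 1.000 − 1) = max(0, 0.791) = 0.791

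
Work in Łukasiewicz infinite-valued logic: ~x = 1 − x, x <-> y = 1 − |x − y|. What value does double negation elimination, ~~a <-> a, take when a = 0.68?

~a = 1 − 0.68 = 0.32
~~a = 1 − 0.32 = 0.68
~~a <-> a = 1 − |0.68 − 0.68| = 1 − 0.00 = 1.00
(As expected: always 1 in Ł∞ since negation is involutive.)

1.00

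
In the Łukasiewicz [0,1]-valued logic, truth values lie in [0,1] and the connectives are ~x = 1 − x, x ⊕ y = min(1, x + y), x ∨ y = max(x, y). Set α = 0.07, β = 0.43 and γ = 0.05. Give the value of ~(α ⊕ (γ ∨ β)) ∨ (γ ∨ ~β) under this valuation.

0.57

γ ∨ β = max(0.05, 0.43) = 0.43
α ⊕ (γ ∨ β) = min(1, 0.07 + 0.43) = min(1, 0.50) = 0.50
~(α ⊕ (γ ∨ β)) = 1 − 0.50 = 0.50
~β = 1 − 0.43 = 0.57
γ ∨ ~β = max(0.05, 0.57) = 0.57
~(α ⊕ (γ ∨ β)) ∨ (γ ∨ ~β) = max(0.50, 0.57) = 0.57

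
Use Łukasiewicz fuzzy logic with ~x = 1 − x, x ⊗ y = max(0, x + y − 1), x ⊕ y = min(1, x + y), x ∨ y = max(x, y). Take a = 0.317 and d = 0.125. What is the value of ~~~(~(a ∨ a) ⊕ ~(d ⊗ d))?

a ∨ a = max(0.317, 0.317) = 0.317
~(a ∨ a) = 1 − 0.317 = 0.683
d ⊗ d = max(0, 0.125 + 0.125 − 1) = max(0, -0.750) = 0.000
~(d ⊗ d) = 1 − 0.000 = 1.000
~(a ∨ a) ⊕ ~(d ⊗ d) = min(1, 0.683 + 1.000) = min(1, 1.683) = 1.000
~(~(a ∨ a) ⊕ ~(d ⊗ d)) = 1 − 1.000 = 0.000
~~(~(a ∨ a) ⊕ ~(d ⊗ d)) = 1 − 0.000 = 1.000
~~~(~(a ∨ a) ⊕ ~(d ⊗ d)) = 1 − 1.000 = 0.000

0.000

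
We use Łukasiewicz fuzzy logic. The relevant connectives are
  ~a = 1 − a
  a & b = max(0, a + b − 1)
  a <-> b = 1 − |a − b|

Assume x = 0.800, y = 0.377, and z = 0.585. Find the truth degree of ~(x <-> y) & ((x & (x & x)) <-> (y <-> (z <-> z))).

0.400

x <-> y = 1 − |0.800 − 0.377| = 1 − 0.423 = 0.577
~(x <-> y) = 1 − 0.577 = 0.423
x & x = max(0, 0.800 + 0.800 − 1) = max(0, 0.600) = 0.600
x & (x & x) = max(0, 0.800 + 0.600 − 1) = max(0, 0.400) = 0.400
z <-> z = 1 − |0.585 − 0.585| = 1 − 0.000 = 1.000
y <-> (z <-> z) = 1 − |0.377 − 1.000| = 1 − 0.623 = 0.377
(x & (x & x)) <-> (y <-> (z <-> z)) = 1 − |0.400 − 0.377| = 1 − 0.023 = 0.977
~(x <-> y) & ((x & (x & x)) <-> (y <-> (z <-> z))) = max(0, 0.423 + 0.977 − 1) = max(0, 0.400) = 0.400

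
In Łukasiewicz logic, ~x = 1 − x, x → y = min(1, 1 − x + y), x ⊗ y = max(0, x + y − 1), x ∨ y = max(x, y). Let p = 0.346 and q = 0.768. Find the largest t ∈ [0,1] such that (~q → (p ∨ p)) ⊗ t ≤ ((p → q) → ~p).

0.654

~q = 1 − 0.768 = 0.232
p ∨ p = max(0.346, 0.346) = 0.346
~q → (p ∨ p) = min(1, 1 − 0.232 + 0.346) = min(1, 1.114) = 1.000
So the left factor is ~q → (p ∨ p) = 1.000.
p → q = min(1, 1 − 0.346 + 0.768) = min(1, 1.422) = 1.000
~p = 1 − 0.346 = 0.654
(p → q) → ~p = min(1, 1 − 1.000 + 0.654) = min(1, 0.654) = 0.654
So the right-hand bound is (p → q) → ~p = 0.654.
The residuum of the Łukasiewicz t-norm gives the supremum: min(1, 1 − 1.000 + 0.654).
1 − 1.000 + 0.654 = 0.654, so t = min(1, 0.654) = 0.654.
Check: 1.000 ⊗ 0.654 = max(0, 0.654) = 0.654 ≤ 0.654.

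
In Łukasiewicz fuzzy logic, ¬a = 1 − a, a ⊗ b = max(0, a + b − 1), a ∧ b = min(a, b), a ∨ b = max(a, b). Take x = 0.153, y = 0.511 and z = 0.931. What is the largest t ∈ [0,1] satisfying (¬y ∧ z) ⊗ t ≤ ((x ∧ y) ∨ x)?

¬y = 1 − 0.511 = 0.489
¬y ∧ z = min(0.489, 0.931) = 0.489
So the left factor is ¬y ∧ z = 0.489.
x ∧ y = min(0.153, 0.511) = 0.153
(x ∧ y) ∨ x = max(0.153, 0.153) = 0.153
So the right-hand bound is (x ∧ y) ∨ x = 0.153.
The residuum of the Łukasiewicz t-norm gives the supremum: min(1, 1 − 0.489 + 0.153).
1 − 0.489 + 0.153 = 0.664, so t = min(1, 0.664) = 0.664.
Check: 0.489 ⊗ 0.664 = max(0, 0.153) = 0.153 ≤ 0.153.

0.664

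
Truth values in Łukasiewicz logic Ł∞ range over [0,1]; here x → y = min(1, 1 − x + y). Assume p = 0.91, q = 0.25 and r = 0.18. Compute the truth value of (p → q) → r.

p → q = min(1, 1 − 0.91 + 0.25) = min(1, 0.34) = 0.34
(p → q) → r = min(1, 1 − 0.34 + 0.18) = min(1, 0.84) = 0.84

0.84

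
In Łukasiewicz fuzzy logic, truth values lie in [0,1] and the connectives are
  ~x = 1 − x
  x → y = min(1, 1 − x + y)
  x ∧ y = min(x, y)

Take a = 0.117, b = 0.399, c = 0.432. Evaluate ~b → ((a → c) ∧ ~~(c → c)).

1.000

~b = 1 − 0.399 = 0.601
a → c = min(1, 1 − 0.117 + 0.432) = min(1, 1.315) = 1.000
c → c = min(1, 1 − 0.432 + 0.432) = min(1, 1.000) = 1.000
~(c → c) = 1 − 1.000 = 0.000
~~(c → c) = 1 − 0.000 = 1.000
(a → c) ∧ ~~(c → c) = min(1.000, 1.000) = 1.000
~b → ((a → c) ∧ ~~(c → c)) = min(1, 1 − 0.601 + 1.000) = min(1, 1.399) = 1.000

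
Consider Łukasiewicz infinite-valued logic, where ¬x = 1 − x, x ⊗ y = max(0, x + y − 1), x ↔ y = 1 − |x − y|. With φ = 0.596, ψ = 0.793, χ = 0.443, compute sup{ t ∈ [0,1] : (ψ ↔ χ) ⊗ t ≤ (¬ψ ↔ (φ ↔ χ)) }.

0.710

ψ ↔ χ = 1 − |0.793 − 0.443| = 1 − 0.350 = 0.650
So the left factor is ψ ↔ χ = 0.650.
¬ψ = 1 − 0.793 = 0.207
φ ↔ χ = 1 − |0.596 − 0.443| = 1 − 0.153 = 0.847
¬ψ ↔ (φ ↔ χ) = 1 − |0.207 − 0.847| = 1 − 0.640 = 0.360
So the right-hand bound is ¬ψ ↔ (φ ↔ χ) = 0.360.
The residuum of the Łukasiewicz t-norm gives the supremum: min(1, 1 − 0.650 + 0.360).
1 − 0.650 + 0.360 = 0.710, so t = min(1, 0.710) = 0.710.
Check: 0.650 ⊗ 0.710 = max(0, 0.360) = 0.360 ≤ 0.360.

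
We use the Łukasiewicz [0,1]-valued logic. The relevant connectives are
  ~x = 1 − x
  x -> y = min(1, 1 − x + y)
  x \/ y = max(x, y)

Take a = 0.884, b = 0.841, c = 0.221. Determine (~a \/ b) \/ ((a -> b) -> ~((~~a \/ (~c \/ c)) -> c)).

~a = 1 − 0.884 = 0.116
~a \/ b = max(0.116, 0.841) = 0.841
a -> b = min(1, 1 − 0.884 + 0.841) = min(1, 0.957) = 0.957
~~a = 1 − 0.116 = 0.884
~c = 1 − 0.221 = 0.779
~c \/ c = max(0.779, 0.221) = 0.779
~~a \/ (~c \/ c) = max(0.884, 0.779) = 0.884
(~~a \/ (~c \/ c)) -> c = min(1, 1 − 0.884 + 0.221) = min(1, 0.337) = 0.337
~((~~a \/ (~c \/ c)) -> c) = 1 − 0.337 = 0.663
(a -> b) -> ~((~~a \/ (~c \/ c)) -> c) = min(1, 1 − 0.957 + 0.663) = min(1, 0.706) = 0.706
(~a \/ b) \/ ((a -> b) -> ~((~~a \/ (~c \/ c)) -> c)) = max(0.841, 0.706) = 0.841

0.841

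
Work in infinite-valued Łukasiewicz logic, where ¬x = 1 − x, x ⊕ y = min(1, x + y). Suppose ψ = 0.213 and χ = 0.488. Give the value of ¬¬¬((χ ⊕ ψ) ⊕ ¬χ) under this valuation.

χ ⊕ ψ = min(1, 0.488 + 0.213) = min(1, 0.701) = 0.701
¬χ = 1 − 0.488 = 0.512
(χ ⊕ ψ) ⊕ ¬χ = min(1, 0.701 + 0.512) = min(1, 1.213) = 1.000
¬((χ ⊕ ψ) ⊕ ¬χ) = 1 − 1.000 = 0.000
¬¬((χ ⊕ ψ) ⊕ ¬χ) = 1 − 0.000 = 1.000
¬¬¬((χ ⊕ ψ) ⊕ ¬χ) = 1 − 1.000 = 0.000

0.000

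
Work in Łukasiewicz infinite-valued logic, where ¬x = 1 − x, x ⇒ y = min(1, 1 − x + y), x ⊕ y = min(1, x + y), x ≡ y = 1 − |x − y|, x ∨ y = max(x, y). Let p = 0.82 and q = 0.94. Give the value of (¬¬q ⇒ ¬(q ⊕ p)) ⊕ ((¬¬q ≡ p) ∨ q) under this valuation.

¬q = 1 − 0.94 = 0.06
¬¬q = 1 − 0.06 = 0.94
q ⊕ p = min(1, 0.94 + 0.82) = min(1, 1.76) = 1.00
¬(q ⊕ p) = 1 − 1.00 = 0.00
¬¬q ⇒ ¬(q ⊕ p) = min(1, 1 − 0.94 + 0.00) = min(1, 0.06) = 0.06
¬¬q ≡ p = 1 − |0.94 − 0.82| = 1 − 0.12 = 0.88
(¬¬q ≡ p) ∨ q = max(0.88, 0.94) = 0.94
(¬¬q ⇒ ¬(q ⊕ p)) ⊕ ((¬¬q ≡ p) ∨ q) = min(1, 0.06 + 0.94) = min(1, 1.00) = 1.00

1.00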